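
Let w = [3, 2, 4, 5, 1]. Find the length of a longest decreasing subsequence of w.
3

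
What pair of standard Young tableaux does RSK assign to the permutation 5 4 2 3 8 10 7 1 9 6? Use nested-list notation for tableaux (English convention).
P = [[1, 3, 6, 9], [2, 7, 10], [4, 8], [5]], Q = [[1, 4, 5, 6], [2, 7, 9], [3, 10], [8]]

Insert each entry of the permutation into P by Schensted row insertion, recording in Q the position of each new cell.

Insert 5: appended to row 1. P = [[5]].
Insert 4: 4 bumps 5 from row 1; 5 starts row 2. P = [[4], [5]].
Insert 2: 2 bumps 4 from row 1; 4 bumps 5 from row 2; 5 starts row 3. P = [[2], [4], [5]].
Insert 3: appended to row 1. P = [[2, 3], [4], [5]].
Insert 8: appended to row 1. P = [[2, 3, 8], [4], [5]].
Insert 10: appended to row 1. P = [[2, 3, 8, 10], [4], [5]].
Insert 7: 7 bumps 8 from row 1; 8 appends to row 2. P = [[2, 3, 7, 10], [4, 8], [5]].
Insert 1: 1 bumps 2 from row 1; 2 bumps 4 from row 2; 4 bumps 5 from row 3; 5 starts row 4. P = [[1, 3, 7, 10], [2, 8], [4], [5]].
Insert 9: 9 bumps 10 from row 1; 10 appends to row 2. P = [[1, 3, 7, 9], [2, 8, 10], [4], [5]].
Insert 6: 6 bumps 7 from row 1; 7 bumps 8 from row 2; 8 appends to row 3. P = [[1, 3, 6, 9], [2, 7, 10], [4, 8], [5]].

So P = [[1, 3, 6, 9], [2, 7, 10], [4, 8], [5]], Q = [[1, 4, 5, 6], [2, 7, 9], [3, 10], [8]].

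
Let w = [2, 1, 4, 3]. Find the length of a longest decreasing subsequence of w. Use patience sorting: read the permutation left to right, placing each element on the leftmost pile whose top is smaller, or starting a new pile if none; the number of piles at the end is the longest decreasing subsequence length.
2

2: new pile. tops = [2]
1: new pile. tops = [2, 1]
4: onto pile 1 (replacing 2). tops = [4, 1]
3: onto pile 2 (replacing 1). tops = [4, 3]

2 piles, so the longest decreasing subsequence has length 2.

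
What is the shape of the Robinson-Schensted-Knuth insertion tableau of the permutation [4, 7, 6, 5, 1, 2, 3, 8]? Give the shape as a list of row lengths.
[4, 2, 1, 1]

Row-insert each entry into an empty tableau.

After inserting 4: P = [[4]].
After inserting 7: P = [[4, 7]].
After inserting 6: P = [[4, 6], [7]].
After inserting 5: P = [[4, 5], [6], [7]].
After inserting 1: P = [[1, 5], [4], [6], [7]].
After inserting 2: P = [[1, 2], [4, 5], [6], [7]].
After inserting 3: P = [[1, 2, 3], [4, 5], [6], [7]].
After inserting 8: P = [[1, 2, 3, 8], [4, 5], [6], [7]].

The final insertion tableau P = [[1, 2, 3, 8], [4, 5], [6], [7]] has shape [4, 2, 1, 1].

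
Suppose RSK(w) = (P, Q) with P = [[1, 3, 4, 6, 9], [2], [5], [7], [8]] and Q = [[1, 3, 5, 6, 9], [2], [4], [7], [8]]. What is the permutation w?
Reverse the RSK construction: for i from n down to 1, find the cell of Q containing i, remove the entry at that cell from P, and reverse-bump it up through P; the value ejected from row 1 is w(i).

Step i=9: Q has 9 at row 1, column 5; remove that cell from P, ejecting 9. So w(9) = 9. P is now [[1, 3, 4, 6], [2], [5], [7], [8]].
Step i=8: Q has 8 at row 5, column 1; remove 8 from row 5 of P and reverse-bump: 8 enters row 4 and ejects 7; 7 enters row 3 and ejects 5; 5 enters row 2 and ejects 2; 2 enters row 1 and ejects 1. So w(8) = 1. P is now [[2, 3, 4, 6], [5], [7], [8]].
Step i=7: Q has 7 at row 4, column 1; remove 8 from row 4 of P and reverse-bump: 8 enters row 3 and ejects 7; 7 enters row 2 and ejects 5; 5 enters row 1 and ejects 4. So w(7) = 4. P is now [[2, 3, 5, 6], [7], [8]].
Step i=6: Q has 6 at row 1, column 4; remove that cell from P, ejecting 6. So w(6) = 6. P is now [[2, 3, 5], [7], [8]].
Step i=5: Q has 5 at row 1, column 3; remove that cell from P, ejecting 5. So w(5) = 5. P is now [[2, 3], [7], [8]].
Step i=4: Q has 4 at row 3, column 1; remove 8 from row 3 of P and reverse-bump: 8 enters row 2 and ejects 7; 7 enters row 1 and ejects 3. So w(4) = 3. P is now [[2, 7], [8]].
Step i=3: Q has 3 at row 1, column 2; remove that cell from P, ejecting 7. So w(3) = 7. P is now [[2], [8]].
Step i=2: Q has 2 at row 2, column 1; remove 8 from row 2 of P and reverse-bump: 8 enters row 1 and ejects 2. So w(2) = 2. P is now [[8]].
Step i=1: Q has 1 at row 1, column 1; remove that cell from P, ejecting 8. So w(1) = 8. P is now [].

So w = 8 2 7 3 5 6 4 1 9.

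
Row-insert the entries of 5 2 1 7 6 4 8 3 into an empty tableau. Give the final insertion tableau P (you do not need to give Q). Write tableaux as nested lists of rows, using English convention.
Insert 5: appended to row 1. P = [[5]].
Insert 2: 2 bumps 5 from row 1; 5 starts row 2. P = [[2], [5]].
Insert 1: 1 bumps 2 from row 1; 2 bumps 5 from row 2; 5 starts row 3. P = [[1], [2], [5]].
Insert 7: appended to row 1. P = [[1, 7], [2], [5]].
Insert 6: 6 bumps 7 from row 1; 7 appends to row 2. P = [[1, 6], [2, 7], [5]].
Insert 4: 4 bumps 6 from row 1; 6 bumps 7 from row 2; 7 appends to row 3. P = [[1, 4], [2, 6], [5, 7]].
Insert 8: appended to row 1. P = [[1, 4, 8], [2, 6], [5, 7]].
Insert 3: 3 bumps 4 from row 1; 4 bumps 6 from row 2; 6 bumps 7 from row 3; 7 starts row 4. P = [[1, 3, 8], [2, 4], [5, 6], [7]].

So P = [[1, 3, 8], [2, 4], [5, 6], [7]].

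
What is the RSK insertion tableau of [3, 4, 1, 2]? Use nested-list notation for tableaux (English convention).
Insert 3: appended to row 1. P = [[3]].
Insert 4: appended to row 1. P = [[3, 4]].
Insert 1: 1 bumps 3 from row 1; 3 starts row 2. P = [[1, 4], [3]].
Insert 2: 2 bumps 4 from row 1; 4 appends to row 2. P = [[1, 2], [3, 4]].

So P = [[1, 2], [3, 4]].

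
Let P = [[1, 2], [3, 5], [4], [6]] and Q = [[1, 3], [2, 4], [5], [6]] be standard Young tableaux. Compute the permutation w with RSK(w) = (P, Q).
4 1 6 5 3 2

Reverse the RSK construction: for i from n down to 1, find the cell of Q containing i, remove the entry at that cell from P, and reverse-bump it up through P; the value ejected from row 1 is w(i).

Step i=6: Q has 6 at row 4, column 1; remove 6 from row 4 of P and reverse-bump: 6 enters row 3 and ejects 4; 4 enters row 2 and ejects 3; 3 enters row 1 and ejects 2. So w(6) = 2. P is now [[1, 3], [4, 5], [6]].
Step i=5: Q has 5 at row 3, column 1; remove 6 from row 3 of P and reverse-bump: 6 enters row 2 and ejects 5; 5 enters row 1 and ejects 3. So w(5) = 3. P is now [[1, 5], [4, 6]].
Step i=4: Q has 4 at row 2, column 2; remove 6 from row 2 of P and reverse-bump: 6 enters row 1 and ejects 5. So w(4) = 5. P is now [[1, 6], [4]].
Step i=3: Q has 3 at row 1, column 2; remove that cell from P, ejecting 6. So w(3) = 6. P is now [[1], [4]].
Step i=2: Q has 2 at row 2, column 1; remove 4 from row 2 of P and reverse-bump: 4 enters row 1 and ejects 1. So w(2) = 1. P is now [[4]].
Step i=1: Q has 1 at row 1, column 1; remove that cell from P, ejecting 4. So w(1) = 4. P is now [].

So w = 4 1 6 5 3 2.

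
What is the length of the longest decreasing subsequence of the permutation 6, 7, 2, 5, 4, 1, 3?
4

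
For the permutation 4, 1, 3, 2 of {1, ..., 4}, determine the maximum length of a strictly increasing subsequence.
2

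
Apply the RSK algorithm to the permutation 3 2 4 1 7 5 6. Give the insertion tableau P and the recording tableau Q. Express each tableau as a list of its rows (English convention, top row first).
P = [[1, 4, 5, 6], [2, 7], [3]], Q = [[1, 3, 5, 7], [2, 6], [4]]

Insert each entry of the permutation into P by Schensted row insertion, recording in Q the position of each new cell.

Insert 3: appended to row 1. P = [[3]].
Insert 2: 2 bumps 3 from row 1; 3 starts row 2. P = [[2], [3]].
Insert 4: appended to row 1. P = [[2, 4], [3]].
Insert 1: 1 bumps 2 from row 1; 2 bumps 3 from row 2; 3 starts row 3. P = [[1, 4], [2], [3]].
Insert 7: appended to row 1. P = [[1, 4, 7], [2], [3]].
Insert 5: 5 bumps 7 from row 1; 7 appends to row 2. P = [[1, 4, 5], [2, 7], [3]].
Insert 6: appended to row 1. P = [[1, 4, 5, 6], [2, 7], [3]].

So P = [[1, 4, 5, 6], [2, 7], [3]], Q = [[1, 3, 5, 7], [2, 6], [4]].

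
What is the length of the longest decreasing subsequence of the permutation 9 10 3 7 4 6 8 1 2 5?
4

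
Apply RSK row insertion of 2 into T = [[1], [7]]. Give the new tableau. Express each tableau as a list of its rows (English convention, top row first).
[[1, 2], [7]]

2 is larger than every entry of row 1, so it is appended to row 1. The new tableau is [[1, 2], [7]].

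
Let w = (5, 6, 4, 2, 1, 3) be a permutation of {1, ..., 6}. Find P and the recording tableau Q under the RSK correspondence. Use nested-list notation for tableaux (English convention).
P = [[1, 3], [2, 6], [4], [5]], Q = [[1, 2], [3, 6], [4], [5]]

Insert each entry of the permutation into P by Schensted row insertion, recording in Q the position of each new cell.

After inserting 5: P = [[5]].
After inserting 6: P = [[5, 6]].
After inserting 4: P = [[4, 6], [5]].
After inserting 2: P = [[2, 6], [4], [5]].
After inserting 1: P = [[1, 6], [2], [4], [5]].
After inserting 3: P = [[1, 3], [2, 6], [4], [5]].

So P = [[1, 3], [2, 6], [4], [5]], Q = [[1, 2], [3, 6], [4], [5]].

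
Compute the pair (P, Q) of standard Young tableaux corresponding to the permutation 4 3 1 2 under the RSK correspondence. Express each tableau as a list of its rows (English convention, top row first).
P = [[1, 2], [3], [4]], Q = [[1, 4], [2], [3]]

Insert each entry of the permutation into P by Schensted row insertion, recording in Q the position of each new cell.

After inserting 4: P = [[4]].
After inserting 3: P = [[3], [4]].
After inserting 1: P = [[1], [3], [4]].
After inserting 2: P = [[1, 2], [3], [4]].

So P = [[1, 2], [3], [4]], Q = [[1, 4], [2], [3]].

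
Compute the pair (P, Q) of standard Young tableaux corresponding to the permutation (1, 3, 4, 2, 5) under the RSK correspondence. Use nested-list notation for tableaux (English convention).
P = [[1, 2, 4, 5], [3]], Q = [[1, 2, 3, 5], [4]]

Insert each entry of the permutation into P by Schensted row insertion, recording in Q the position of each new cell.

Insert 1: appended to row 1. P = [[1]].
Insert 3: appended to row 1. P = [[1, 3]].
Insert 4: appended to row 1. P = [[1, 3, 4]].
Insert 2: 2 bumps 3 from row 1; 3 starts row 2. P = [[1, 2, 4], [3]].
Insert 5: appended to row 1. P = [[1, 2, 4, 5], [3]].

So P = [[1, 2, 4, 5], [3]], Q = [[1, 2, 3, 5], [4]].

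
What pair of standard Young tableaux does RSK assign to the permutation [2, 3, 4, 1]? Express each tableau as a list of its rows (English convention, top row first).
Insert each entry of the permutation into P by Schensted row insertion, recording in Q the position of each new cell.

Insert 2: appended to row 1. P = [[2]].
Insert 3: appended to row 1. P = [[2, 3]].
Insert 4: appended to row 1. P = [[2, 3, 4]].
Insert 1: 1 bumps 2 from row 1; 2 starts row 2. P = [[1, 3, 4], [2]].

So P = [[1, 3, 4], [2]], Q = [[1, 2, 3], [4]].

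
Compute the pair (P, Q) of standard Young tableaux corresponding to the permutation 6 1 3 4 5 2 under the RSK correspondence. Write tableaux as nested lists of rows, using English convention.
P = [[1, 2, 4, 5], [3], [6]], Q = [[1, 3, 4, 5], [2], [6]]

Insert each entry of the permutation into P by Schensted row insertion, recording in Q the position of each new cell.

Insert 6: appended to row 1. P = [[6]], Q = [[1]].
Insert 1: 1 bumps 6 from row 1; 6 starts row 2. P = [[1], [6]], Q = [[1], [2]].
Insert 3: appended to row 1. P = [[1, 3], [6]], Q = [[1, 3], [2]].
Insert 4: appended to row 1. P = [[1, 3, 4], [6]], Q = [[1, 3, 4], [2]].
Insert 5: appended to row 1. P = [[1, 3, 4, 5], [6]], Q = [[1, 3, 4, 5], [2]].
Insert 2: 2 bumps 3 from row 1; 3 bumps 6 from row 2; 6 starts row 3. P = [[1, 2, 4, 5], [3], [6]], Q = [[1, 3, 4, 5], [2], [6]].

So P = [[1, 2, 4, 5], [3], [6]], Q = [[1, 3, 4, 5], [2], [6]].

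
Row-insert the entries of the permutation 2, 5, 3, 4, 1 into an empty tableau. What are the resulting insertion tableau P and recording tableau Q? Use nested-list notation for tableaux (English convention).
P = [[1, 3, 4], [2], [5]], Q = [[1, 2, 4], [3], [5]]

Insert each entry of the permutation into P by Schensted row insertion, recording in Q the position of each new cell.

Insert 2: appended to row 1. P = [[2]].
Insert 5: appended to row 1. P = [[2, 5]].
Insert 3: 3 bumps 5 from row 1; 5 starts row 2. P = [[2, 3], [5]].
Insert 4: appended to row 1. P = [[2, 3, 4], [5]].
Insert 1: 1 bumps 2 from row 1; 2 bumps 5 from row 2; 5 starts row 3. P = [[1, 3, 4], [2], [5]].

So P = [[1, 3, 4], [2], [5]], Q = [[1, 2, 4], [3], [5]].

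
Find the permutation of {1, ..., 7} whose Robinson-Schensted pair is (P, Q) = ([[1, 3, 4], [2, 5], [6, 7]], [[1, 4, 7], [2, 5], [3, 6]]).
6 2 1 7 5 3 4

Reverse the RSK construction: for i from n down to 1, find the cell of Q containing i, remove the entry at that cell from P, and reverse-bump it up through P; the value ejected from row 1 is w(i).

Step i=7: Q has 7 at row 1, column 3; remove that cell from P, ejecting 4. So w(7) = 4. P is now [[1, 3], [2, 5], [6, 7]].
Step i=6: Q has 6 at row 3, column 2; remove 7 from row 3 of P and reverse-bump: 7 enters row 2 and ejects 5; 5 enters row 1 and ejects 3. So w(6) = 3. P is now [[1, 5], [2, 7], [6]].
Step i=5: Q has 5 at row 2, column 2; remove 7 from row 2 of P and reverse-bump: 7 enters row 1 and ejects 5. So w(5) = 5. P is now [[1, 7], [2], [6]].
Step i=4: Q has 4 at row 1, column 2; remove that cell from P, ejecting 7. So w(4) = 7. P is now [[1], [2], [6]].
Step i=3: Q has 3 at row 3, column 1; remove 6 from row 3 of P and reverse-bump: 6 enters row 2 and ejects 2; 2 enters row 1 and ejects 1. So w(3) = 1. P is now [[2], [6]].
Step i=2: Q has 2 at row 2, column 1; remove 6 from row 2 of P and reverse-bump: 6 enters row 1 and ejects 2. So w(2) = 2. P is now [[6]].
Step i=1: Q has 1 at row 1, column 1; remove that cell from P, ejecting 6. So w(1) = 6. P is now [].

So w = 6 2 1 7 5 3 4.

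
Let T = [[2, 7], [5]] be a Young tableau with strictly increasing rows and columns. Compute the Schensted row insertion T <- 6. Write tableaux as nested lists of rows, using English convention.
In row 1, 6 replaces 7 (the leftmost entry greater than 6); 7 is bumped to row 2. 7 is appended to row 2. The new tableau is [[2, 6], [5, 7]].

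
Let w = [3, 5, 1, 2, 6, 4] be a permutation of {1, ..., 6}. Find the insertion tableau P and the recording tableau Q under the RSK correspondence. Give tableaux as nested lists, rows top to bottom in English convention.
Insert each entry of the permutation into P by Schensted row insertion, recording in Q the position of each new cell.

After inserting 3: P = [[3]].
After inserting 5: P = [[3, 5]].
After inserting 1: P = [[1, 5], [3]].
After inserting 2: P = [[1, 2], [3, 5]].
After inserting 6: P = [[1, 2, 6], [3, 5]].
After inserting 4: P = [[1, 2, 4], [3, 5, 6]].

So P = [[1, 2, 4], [3, 5, 6]], Q = [[1, 2, 5], [3, 4, 6]].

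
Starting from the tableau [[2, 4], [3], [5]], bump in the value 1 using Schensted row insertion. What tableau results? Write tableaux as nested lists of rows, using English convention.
[[1, 4], [2], [3], [5]]

In row 1, 1 replaces 2 (the leftmost entry greater than 1); 2 is bumped to row 2. In row 2, 2 replaces 3 (the leftmost entry greater than 2); 3 is bumped to row 3. In row 3, 3 replaces 5 (the leftmost entry greater than 3); 5 is bumped to row 4. 5 starts a new row 4. The new tableau is [[1, 4], [2], [3], [5]].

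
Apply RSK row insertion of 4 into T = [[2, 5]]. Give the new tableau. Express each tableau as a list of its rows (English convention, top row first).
[[2, 4], [5]]

In row 1, 4 replaces 5 (the leftmost entry greater than 4); 5 is bumped to row 2. 5 starts a new row 2. The new tableau is [[2, 4], [5]].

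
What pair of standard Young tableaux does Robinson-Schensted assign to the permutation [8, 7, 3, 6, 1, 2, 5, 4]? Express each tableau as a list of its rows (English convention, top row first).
P = [[1, 2, 4], [3, 5], [6], [7], [8]], Q = [[1, 4, 7], [2, 6], [3], [5], [8]]

Insert each entry of the permutation into P by Schensted row insertion, recording in Q the position of each new cell.

Insert 8: appended to row 1. P = [[8]], Q = [[1]].
Insert 7: 7 bumps 8 from row 1; 8 starts row 2. P = [[7], [8]], Q = [[1], [2]].
Insert 3: 3 bumps 7 from row 1; 7 bumps 8 from row 2; 8 starts row 3. P = [[3], [7], [8]], Q = [[1], [2], [3]].
Insert 6: appended to row 1. P = [[3, 6], [7], [8]], Q = [[1, 4], [2], [3]].
Insert 1: 1 bumps 3 from row 1; 3 bumps 7 from row 2; 7 bumps 8 from row 3; 8 starts row 4. P = [[1, 6], [3], [7], [8]], Q = [[1, 4], [2], [3], [5]].
Insert 2: 2 bumps 6 from row 1; 6 appends to row 2. P = [[1, 2], [3, 6], [7], [8]], Q = [[1, 4], [2, 6], [3], [5]].
Insert 5: appended to row 1. P = [[1, 2, 5], [3, 6], [7], [8]], Q = [[1, 4, 7], [2, 6], [3], [5]].
Insert 4: 4 bumps 5 from row 1; 5 bumps 6 from row 2; 6 bumps 7 from row 3; 7 bumps 8 from row 4; 8 starts row 5. P = [[1, 2, 4], [3, 5], [6], [7], [8]], Q = [[1, 4, 7], [2, 6], [3], [5], [8]].

So P = [[1, 2, 4], [3, 5], [6], [7], [8]], Q = [[1, 4, 7], [2, 6], [3], [5], [8]].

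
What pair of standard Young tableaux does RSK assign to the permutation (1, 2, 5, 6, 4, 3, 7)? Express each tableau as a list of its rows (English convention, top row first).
Insert each entry of the permutation into P by Schensted row insertion, recording in Q the position of each new cell.

Insert 1: appended to row 1. P = [[1]].
Insert 2: appended to row 1. P = [[1, 2]].
Insert 5: appended to row 1. P = [[1, 2, 5]].
Insert 6: appended to row 1. P = [[1, 2, 5, 6]].
Insert 4: 4 bumps 5 from row 1; 5 starts row 2. P = [[1, 2, 4, 6], [5]].
Insert 3: 3 bumps 4 from row 1; 4 bumps 5 from row 2; 5 starts row 3. P = [[1, 2, 3, 6], [4], [5]].
Insert 7: appended to row 1. P = [[1, 2, 3, 6, 7], [4], [5]].

So P = [[1, 2, 3, 6, 7], [4], [5]], Q = [[1, 2, 3, 4, 7], [5], [6]].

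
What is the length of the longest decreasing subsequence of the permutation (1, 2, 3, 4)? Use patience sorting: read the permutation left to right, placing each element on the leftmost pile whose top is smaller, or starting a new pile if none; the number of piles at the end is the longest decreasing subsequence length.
1: new pile. tops = [1]
2: onto pile 1 (replacing 1). tops = [2]
3: onto pile 1 (replacing 2). tops = [3]
4: onto pile 1 (replacing 3). tops = [4]

1 piles, so the longest decreasing subsequence has length 1.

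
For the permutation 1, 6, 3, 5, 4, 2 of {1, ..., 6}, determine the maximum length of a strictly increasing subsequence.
3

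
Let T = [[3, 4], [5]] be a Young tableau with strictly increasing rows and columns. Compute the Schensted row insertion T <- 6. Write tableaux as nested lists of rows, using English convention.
[[3, 4, 6], [5]]

6 is larger than every entry of row 1, so it is appended to row 1. The new tableau is [[3, 4, 6], [5]].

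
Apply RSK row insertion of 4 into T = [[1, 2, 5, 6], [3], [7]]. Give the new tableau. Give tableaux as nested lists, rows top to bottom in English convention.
In row 1, 4 replaces 5 (the leftmost entry greater than 4); 5 is bumped to row 2. 5 is appended to row 2. The new tableau is [[1, 2, 4, 6], [3, 5], [7]].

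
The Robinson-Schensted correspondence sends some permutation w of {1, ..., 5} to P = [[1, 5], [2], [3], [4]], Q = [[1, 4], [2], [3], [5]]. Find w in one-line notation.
4 3 2 5 1

Reverse the RSK construction: for i from n down to 1, find the cell of Q containing i, remove the entry at that cell from P, and reverse-bump it up through P; the value ejected from row 1 is w(i).

Step i=5: Q has 5 at row 4, column 1; remove 4 from row 4 of P and reverse-bump: 4 enters row 3 and ejects 3; 3 enters row 2 and ejects 2; 2 enters row 1 and ejects 1. So w(5) = 1. P is now [[2, 5], [3], [4]].
Step i=4: Q has 4 at row 1, column 2; remove that cell from P, ejecting 5. So w(4) = 5. P is now [[2], [3], [4]].
Step i=3: Q has 3 at row 3, column 1; remove 4 from row 3 of P and reverse-bump: 4 enters row 2 and ejects 3; 3 enters row 1 and ejects 2. So w(3) = 2. P is now [[3], [4]].
Step i=2: Q has 2 at row 2, column 1; remove 4 from row 2 of P and reverse-bump: 4 enters row 1 and ejects 3. So w(2) = 3. P is now [[4]].
Step i=1: Q has 1 at row 1, column 1; remove that cell from P, ejecting 4. So w(1) = 4. P is now [].

So w = 4 3 2 5 1.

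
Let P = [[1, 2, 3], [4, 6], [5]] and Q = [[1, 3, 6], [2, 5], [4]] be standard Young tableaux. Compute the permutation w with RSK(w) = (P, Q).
Reverse RSK: for i = n, n-1, ..., 1, locate i in Q, remove the corresponding corner cell from P, and reverse-bump its entry up through P; the value ejected from row 1 is w(i).

So w = 5 4 6 1 2 3.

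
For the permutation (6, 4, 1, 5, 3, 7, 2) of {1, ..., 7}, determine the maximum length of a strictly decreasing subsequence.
4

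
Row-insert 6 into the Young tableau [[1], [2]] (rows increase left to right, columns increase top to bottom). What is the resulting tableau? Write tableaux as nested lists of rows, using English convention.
6 is larger than every entry of row 1, so it is appended to row 1. The new tableau is [[1, 6], [2]].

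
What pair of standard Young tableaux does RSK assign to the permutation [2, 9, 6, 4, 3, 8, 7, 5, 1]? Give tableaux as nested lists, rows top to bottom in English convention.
P = [[1, 3, 5], [2, 7], [4, 8], [6], [9]], Q = [[1, 2, 6], [3, 7], [4, 8], [5], [9]]

Insert each entry of the permutation into P by Schensted row insertion, recording in Q the position of each new cell.

After inserting 2: P = [[2]].
After inserting 9: P = [[2, 9]].
After inserting 6: P = [[2, 6], [9]].
After inserting 4: P = [[2, 4], [6], [9]].
After inserting 3: P = [[2, 3], [4], [6], [9]].
After inserting 8: P = [[2, 3, 8], [4], [6], [9]].
After inserting 7: P = [[2, 3, 7], [4, 8], [6], [9]].
After inserting 5: P = [[2, 3, 5], [4, 7], [6, 8], [9]].
After inserting 1: P = [[1, 3, 5], [2, 7], [4, 8], [6], [9]].

So P = [[1, 3, 5], [2, 7], [4, 8], [6], [9]], Q = [[1, 2, 6], [3, 7], [4, 8], [5], [9]].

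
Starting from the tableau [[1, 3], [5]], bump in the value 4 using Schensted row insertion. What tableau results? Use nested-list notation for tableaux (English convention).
4 is larger than every entry of row 1, so it is appended to row 1. The new tableau is [[1, 3, 4], [5]].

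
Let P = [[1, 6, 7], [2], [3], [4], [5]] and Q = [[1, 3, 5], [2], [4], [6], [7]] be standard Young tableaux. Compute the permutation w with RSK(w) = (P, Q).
Reverse the RSK construction: for i from n down to 1, find the cell of Q containing i, remove the entry at that cell from P, and reverse-bump it up through P; the value ejected from row 1 is w(i).

Step i=7: Q has 7 at row 5, column 1; remove 5 from row 5 of P and reverse-bump: 5 enters row 4 and ejects 4; 4 enters row 3 and ejects 3; 3 enters row 2 and ejects 2; 2 enters row 1 and ejects 1. So w(7) = 1. P is now [[2, 6, 7], [3], [4], [5]].
Step i=6: Q has 6 at row 4, column 1; remove 5 from row 4 of P and reverse-bump: 5 enters row 3 and ejects 4; 4 enters row 2 and ejects 3; 3 enters row 1 and ejects 2. So w(6) = 2. P is now [[3, 6, 7], [4], [5]].
Step i=5: Q has 5 at row 1, column 3; remove that cell from P, ejecting 7. So w(5) = 7. P is now [[3, 6], [4], [5]].
Step i=4: Q has 4 at row 3, column 1; remove 5 from row 3 of P and reverse-bump: 5 enters row 2 and ejects 4; 4 enters row 1 and ejects 3. So w(4) = 3. P is now [[4, 6], [5]].
Step i=3: Q has 3 at row 1, column 2; remove that cell from P, ejecting 6. So w(3) = 6. P is now [[4], [5]].
Step i=2: Q has 2 at row 2, column 1; remove 5 from row 2 of P and reverse-bump: 5 enters row 1 and ejects 4. So w(2) = 4. P is now [[5]].
Step i=1: Q has 1 at row 1, column 1; remove that cell from P, ejecting 5. So w(1) = 5. P is now [].

So w = 5 4 6 3 7 2 1.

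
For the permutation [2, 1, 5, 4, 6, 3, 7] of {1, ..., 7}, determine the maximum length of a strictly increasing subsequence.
4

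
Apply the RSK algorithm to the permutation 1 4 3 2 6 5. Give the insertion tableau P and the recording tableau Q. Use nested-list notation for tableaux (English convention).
Insert each entry of the permutation into P by Schensted row insertion, recording in Q the position of each new cell.

Insert 1: appended to row 1. P = [[1]].
Insert 4: appended to row 1. P = [[1, 4]].
Insert 3: 3 bumps 4 from row 1; 4 starts row 2. P = [[1, 3], [4]].
Insert 2: 2 bumps 3 from row 1; 3 bumps 4 from row 2; 4 starts row 3. P = [[1, 2], [3], [4]].
Insert 6: appended to row 1. P = [[1, 2, 6], [3], [4]].
Insert 5: 5 bumps 6 from row 1; 6 appends to row 2. P = [[1, 2, 5], [3, 6], [4]].

So P = [[1, 2, 5], [3, 6], [4]], Q = [[1, 2, 5], [3, 6], [4]].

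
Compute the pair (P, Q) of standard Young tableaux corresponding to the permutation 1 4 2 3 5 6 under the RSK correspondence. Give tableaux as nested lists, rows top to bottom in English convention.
Insert each entry of the permutation into P by Schensted row insertion, recording in Q the position of each new cell.

Insert 1: appended to row 1. P = [[1]].
Insert 4: appended to row 1. P = [[1, 4]].
Insert 2: 2 bumps 4 from row 1; 4 starts row 2. P = [[1, 2], [4]].
Insert 3: appended to row 1. P = [[1, 2, 3], [4]].
Insert 5: appended to row 1. P = [[1, 2, 3, 5], [4]].
Insert 6: appended to row 1. P = [[1, 2, 3, 5, 6], [4]].

So P = [[1, 2, 3, 5, 6], [4]], Q = [[1, 2, 4, 5, 6], [3]].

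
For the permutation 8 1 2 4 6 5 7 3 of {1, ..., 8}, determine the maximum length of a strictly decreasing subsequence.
4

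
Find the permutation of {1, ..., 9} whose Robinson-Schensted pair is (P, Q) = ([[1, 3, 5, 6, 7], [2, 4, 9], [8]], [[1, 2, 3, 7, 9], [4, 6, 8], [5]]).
Reverse the RSK construction: for i from n down to 1, find the cell of Q containing i, remove the entry at that cell from P, and reverse-bump it up through P; the value ejected from row 1 is w(i).

Step i=9: Q has 9 at row 1, column 5; remove that cell from P, ejecting 7. So w(9) = 7. P is now [[1, 3, 5, 6], [2, 4, 9], [8]].
Step i=8: Q has 8 at row 2, column 3; remove 9 from row 2 of P and reverse-bump: 9 enters row 1 and ejects 6. So w(8) = 6. P is now [[1, 3, 5, 9], [2, 4], [8]].
Step i=7: Q has 7 at row 1, column 4; remove that cell from P, ejecting 9. So w(7) = 9. P is now [[1, 3, 5], [2, 4], [8]].
Step i=6: Q has 6 at row 2, column 2; remove 4 from row 2 of P and reverse-bump: 4 enters row 1 and ejects 3. So w(6) = 3. P is now [[1, 4, 5], [2], [8]].
Step i=5: Q has 5 at row 3, column 1; remove 8 from row 3 of P and reverse-bump: 8 enters row 2 and ejects 2; 2 enters row 1 and ejects 1. So w(5) = 1. P is now [[2, 4, 5], [8]].
Step i=4: Q has 4 at row 2, column 1; remove 8 from row 2 of P and reverse-bump: 8 enters row 1 and ejects 5. So w(4) = 5. P is now [[2, 4, 8]].
Step i=3: Q has 3 at row 1, column 3; remove that cell from P, ejecting 8. So w(3) = 8. P is now [[2, 4]].
Step i=2: Q has 2 at row 1, column 2; remove that cell from P, ejecting 4. So w(2) = 4. P is now [[2]].
Step i=1: Q has 1 at row 1, column 1; remove that cell from P, ejecting 2. So w(1) = 2. P is now [].

So w = 2 4 8 5 1 3 9 6 7.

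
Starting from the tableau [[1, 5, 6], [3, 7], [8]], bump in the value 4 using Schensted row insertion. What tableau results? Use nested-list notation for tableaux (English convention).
In row 1, 4 replaces 5 (the leftmost entry greater than 4); 5 is bumped to row 2. In row 2, 5 replaces 7 (the leftmost entry greater than 5); 7 is bumped to row 3. In row 3, 7 replaces 8 (the leftmost entry greater than 7); 8 is bumped to row 4. 8 starts a new row 4. The new tableau is [[1, 4, 6], [3, 5], [7], [8]].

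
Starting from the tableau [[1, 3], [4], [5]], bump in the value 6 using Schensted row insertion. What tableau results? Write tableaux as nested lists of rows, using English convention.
6 is larger than every entry of row 1, so it is appended to row 1. The new tableau is [[1, 3, 6], [4], [5]].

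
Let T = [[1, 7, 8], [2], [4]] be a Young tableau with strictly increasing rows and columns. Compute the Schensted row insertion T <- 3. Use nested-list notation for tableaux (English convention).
[[1, 3, 8], [2, 7], [4]]

In row 1, 3 replaces 7 (the leftmost entry greater than 3); 7 is bumped to row 2. 7 is appended to row 2. The new tableau is [[1, 3, 8], [2, 7], [4]].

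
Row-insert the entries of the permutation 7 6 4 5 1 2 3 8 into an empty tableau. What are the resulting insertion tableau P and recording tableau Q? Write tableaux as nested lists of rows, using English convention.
Insert each entry of the permutation into P by Schensted row insertion, recording in Q the position of each new cell.

Insert 7: appended to row 1. P = [[7]].
Insert 6: 6 bumps 7 from row 1; 7 starts row 2. P = [[6], [7]].
Insert 4: 4 bumps 6 from row 1; 6 bumps 7 from row 2; 7 starts row 3. P = [[4], [6], [7]].
Insert 5: appended to row 1. P = [[4, 5], [6], [7]].
Insert 1: 1 bumps 4 from row 1; 4 bumps 6 from row 2; 6 bumps 7 from row 3; 7 starts row 4. P = [[1, 5], [4], [6], [7]].
Insert 2: 2 bumps 5 from row 1; 5 appends to row 2. P = [[1, 2], [4, 5], [6], [7]].
Insert 3: appended to row 1. P = [[1, 2, 3], [4, 5], [6], [7]].
Insert 8: appended to row 1. P = [[1, 2, 3, 8], [4, 5], [6], [7]].

So P = [[1, 2, 3, 8], [4, 5], [6], [7]], Q = [[1, 4, 7, 8], [2, 6], [3], [5]].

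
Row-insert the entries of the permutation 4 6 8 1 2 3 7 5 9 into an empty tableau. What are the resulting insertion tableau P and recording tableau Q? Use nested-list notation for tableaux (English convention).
Insert each entry of the permutation into P by Schensted row insertion, recording in Q the position of each new cell.

Insert 4: appended to row 1. P = [[4]].
Insert 6: appended to row 1. P = [[4, 6]].
Insert 8: appended to row 1. P = [[4, 6, 8]].
Insert 1: 1 bumps 4 from row 1; 4 starts row 2. P = [[1, 6, 8], [4]].
Insert 2: 2 bumps 6 from row 1; 6 appends to row 2. P = [[1, 2, 8], [4, 6]].
Insert 3: 3 bumps 8 from row 1; 8 appends to row 2. P = [[1, 2, 3], [4, 6, 8]].
Insert 7: appended to row 1. P = [[1, 2, 3, 7], [4, 6, 8]].
Insert 5: 5 bumps 7 from row 1; 7 bumps 8 from row 2; 8 starts row 3. P = [[1, 2, 3, 5], [4, 6, 7], [8]].
Insert 9: appended to row 1. P = [[1, 2, 3, 5, 9], [4, 6, 7], [8]].

So P = [[1, 2, 3, 5, 9], [4, 6, 7], [8]], Q = [[1, 2, 3, 7, 9], [4, 5, 6], [8]].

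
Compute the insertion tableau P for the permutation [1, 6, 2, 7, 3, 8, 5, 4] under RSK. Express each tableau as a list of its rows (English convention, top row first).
P = [[1, 2, 3, 4], [5, 7, 8], [6]]

Insert 1: appended to row 1. P = [[1]].
Insert 6: appended to row 1. P = [[1, 6]].
Insert 2: 2 bumps 6 from row 1; 6 starts row 2. P = [[1, 2], [6]].
Insert 7: appended to row 1. P = [[1, 2, 7], [6]].
Insert 3: 3 bumps 7 from row 1; 7 appends to row 2. P = [[1, 2, 3], [6, 7]].
Insert 8: appended to row 1. P = [[1, 2, 3, 8], [6, 7]].
Insert 5: 5 bumps 8 from row 1; 8 appends to row 2. P = [[1, 2, 3, 5], [6, 7, 8]].
Insert 4: 4 bumps 5 from row 1; 5 bumps 6 from row 2; 6 starts row 3. P = [[1, 2, 3, 4], [5, 7, 8], [6]].

So P = [[1, 2, 3, 4], [5, 7, 8], [6]].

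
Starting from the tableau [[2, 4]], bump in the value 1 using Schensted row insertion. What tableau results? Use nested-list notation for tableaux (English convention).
In row 1, 1 replaces 2 (the leftmost entry greater than 1); 2 is bumped to row 2. 2 starts a new row 2. The new tableau is [[1, 4], [2]].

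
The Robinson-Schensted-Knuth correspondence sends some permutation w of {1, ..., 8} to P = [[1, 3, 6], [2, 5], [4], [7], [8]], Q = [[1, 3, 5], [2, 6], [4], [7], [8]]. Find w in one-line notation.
8 4 5 2 7 6 3 1

Reverse RSK: for i = n, n-1, ..., 1, locate i in Q, remove the corresponding corner cell from P, and reverse-bump its entry up through P; the value ejected from row 1 is w(i).

So w = 8 4 5 2 7 6 3 1.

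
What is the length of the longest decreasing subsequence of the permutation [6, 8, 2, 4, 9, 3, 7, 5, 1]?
4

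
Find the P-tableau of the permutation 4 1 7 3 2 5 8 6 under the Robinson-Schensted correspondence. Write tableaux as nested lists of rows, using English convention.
P = [[1, 2, 5, 6], [3, 7, 8], [4]]

Insert 4: appended to row 1. P = [[4]].
Insert 1: 1 bumps 4 from row 1; 4 starts row 2. P = [[1], [4]].
Insert 7: appended to row 1. P = [[1, 7], [4]].
Insert 3: 3 bumps 7 from row 1; 7 appends to row 2. P = [[1, 3], [4, 7]].
Insert 2: 2 bumps 3 from row 1; 3 bumps 4 from row 2; 4 starts row 3. P = [[1, 2], [3, 7], [4]].
Insert 5: appended to row 1. P = [[1, 2, 5], [3, 7], [4]].
Insert 8: appended to row 1. P = [[1, 2, 5, 8], [3, 7], [4]].
Insert 6: 6 bumps 8 from row 1; 8 appends to row 2. P = [[1, 2, 5, 6], [3, 7, 8], [4]].

So P = [[1, 2, 5, 6], [3, 7, 8], [4]].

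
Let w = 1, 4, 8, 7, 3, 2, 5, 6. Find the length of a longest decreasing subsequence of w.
4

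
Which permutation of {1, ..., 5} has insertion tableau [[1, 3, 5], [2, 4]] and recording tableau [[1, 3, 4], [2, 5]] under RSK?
Reverse RSK: for i = n, n-1, ..., 1, locate i in Q, remove the corresponding corner cell from P, and reverse-bump its entry up through P; the value ejected from row 1 is w(i).

So w = 2 1 4 5 3.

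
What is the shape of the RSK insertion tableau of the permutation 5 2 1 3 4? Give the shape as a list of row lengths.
[3, 1, 1]

Row-insert each entry into an empty tableau.

After inserting 5: P = [[5]].
After inserting 2: P = [[2], [5]].
After inserting 1: P = [[1], [2], [5]].
After inserting 3: P = [[1, 3], [2], [5]].
After inserting 4: P = [[1, 3, 4], [2], [5]].

The final insertion tableau P = [[1, 3, 4], [2], [5]] has shape [3, 1, 1].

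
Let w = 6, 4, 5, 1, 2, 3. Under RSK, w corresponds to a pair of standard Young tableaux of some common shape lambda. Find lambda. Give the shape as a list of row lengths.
Row-insert each entry into an empty tableau.

After inserting 6: P = [[6]].
After inserting 4: P = [[4], [6]].
After inserting 5: P = [[4, 5], [6]].
After inserting 1: P = [[1, 5], [4], [6]].
After inserting 2: P = [[1, 2], [4, 5], [6]].
After inserting 3: P = [[1, 2, 3], [4, 5], [6]].

The final insertion tableau P = [[1, 2, 3], [4, 5], [6]] has shape [3, 2, 1].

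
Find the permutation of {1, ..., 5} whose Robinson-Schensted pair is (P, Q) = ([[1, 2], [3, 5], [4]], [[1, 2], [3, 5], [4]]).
4 5 3 1 2

Reverse the RSK construction: for i from n down to 1, find the cell of Q containing i, remove the entry at that cell from P, and reverse-bump it up through P; the value ejected from row 1 is w(i).

Step i=5: Q has 5 at row 2, column 2; remove 5 from row 2 of P and reverse-bump: 5 enters row 1 and ejects 2. So w(5) = 2. P is now [[1, 5], [3], [4]].
Step i=4: Q has 4 at row 3, column 1; remove 4 from row 3 of P and reverse-bump: 4 enters row 2 and ejects 3; 3 enters row 1 and ejects 1. So w(4) = 1. P is now [[3, 5], [4]].
Step i=3: Q has 3 at row 2, column 1; remove 4 from row 2 of P and reverse-bump: 4 enters row 1 and ejects 3. So w(3) = 3. P is now [[4, 5]].
Step i=2: Q has 2 at row 1, column 2; remove that cell from P, ejecting 5. So w(2) = 5. P is now [[4]].
Step i=1: Q has 1 at row 1, column 1; remove that cell from P, ejecting 4. So w(1) = 4. P is now [].

So w = 4 5 3 1 2.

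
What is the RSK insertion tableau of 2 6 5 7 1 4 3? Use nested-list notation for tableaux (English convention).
P = [[1, 3, 7], [2, 4], [5], [6]]

Insert 2: appended to row 1. P = [[2]].
Insert 6: appended to row 1. P = [[2, 6]].
Insert 5: 5 bumps 6 from row 1; 6 starts row 2. P = [[2, 5], [6]].
Insert 7: appended to row 1. P = [[2, 5, 7], [6]].
Insert 1: 1 bumps 2 from row 1; 2 bumps 6 from row 2; 6 starts row 3. P = [[1, 5, 7], [2], [6]].
Insert 4: 4 bumps 5 from row 1; 5 appends to row 2. P = [[1, 4, 7], [2, 5], [6]].
Insert 3: 3 bumps 4 from row 1; 4 bumps 5 from row 2; 5 bumps 6 from row 3; 6 starts row 4. P = [[1, 3, 7], [2, 4], [5], [6]].

So P = [[1, 3, 7], [2, 4], [5], [6]].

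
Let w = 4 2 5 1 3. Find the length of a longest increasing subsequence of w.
2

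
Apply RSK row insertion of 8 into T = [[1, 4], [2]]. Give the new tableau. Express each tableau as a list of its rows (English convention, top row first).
8 is larger than every entry of row 1, so it is appended to row 1. The new tableau is [[1, 4, 8], [2]].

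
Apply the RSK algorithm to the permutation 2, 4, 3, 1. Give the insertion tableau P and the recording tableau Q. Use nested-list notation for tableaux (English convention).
P = [[1, 3], [2], [4]], Q = [[1, 2], [3], [4]]

Insert each entry of the permutation into P by Schensted row insertion, recording in Q the position of each new cell.

Insert 2: appended to row 1. P = [[2]].
Insert 4: appended to row 1. P = [[2, 4]].
Insert 3: 3 bumps 4 from row 1; 4 starts row 2. P = [[2, 3], [4]].
Insert 1: 1 bumps 2 from row 1; 2 bumps 4 from row 2; 4 starts row 3. P = [[1, 3], [2], [4]].

So P = [[1, 3], [2], [4]], Q = [[1, 2], [3], [4]].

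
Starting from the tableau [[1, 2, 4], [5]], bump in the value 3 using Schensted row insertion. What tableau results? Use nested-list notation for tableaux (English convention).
[[1, 2, 3], [4], [5]]

In row 1, 3 replaces 4 (the leftmost entry greater than 3); 4 is bumped to row 2. In row 2, 4 replaces 5 (the leftmost entry greater than 4); 5 is bumped to row 3. 5 starts a new row 3. The new tableau is [[1, 2, 3], [4], [5]].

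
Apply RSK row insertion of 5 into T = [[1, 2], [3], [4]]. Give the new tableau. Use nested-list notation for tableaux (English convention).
5 is larger than every entry of row 1, so it is appended to row 1. The new tableau is [[1, 2, 5], [3], [4]].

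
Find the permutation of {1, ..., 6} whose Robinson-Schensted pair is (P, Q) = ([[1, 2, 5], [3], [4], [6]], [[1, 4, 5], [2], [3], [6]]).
6 4 1 3 5 2

Reverse the RSK construction: for i from n down to 1, find the cell of Q containing i, remove the entry at that cell from P, and reverse-bump it up through P; the value ejected from row 1 is w(i).

Step i=6: Q has 6 at row 4, column 1; remove 6 from row 4 of P and reverse-bump: 6 enters row 3 and ejects 4; 4 enters row 2 and ejects 3; 3 enters row 1 and ejects 2. So w(6) = 2. P is now [[1, 3, 5], [4], [6]].
Step i=5: Q has 5 at row 1, column 3; remove that cell from P, ejecting 5. So w(5) = 5. P is now [[1, 3], [4], [6]].
Step i=4: Q has 4 at row 1, column 2; remove that cell from P, ejecting 3. So w(4) = 3. P is now [[1], [4], [6]].
Step i=3: Q has 3 at row 3, column 1; remove 6 from row 3 of P and reverse-bump: 6 enters row 2 and ejects 4; 4 enters row 1 and ejects 1. So w(3) = 1. P is now [[4], [6]].
Step i=2: Q has 2 at row 2, column 1; remove 6 from row 2 of P and reverse-bump: 6 enters row 1 and ejects 4. So w(2) = 4. P is now [[6]].
Step i=1: Q has 1 at row 1, column 1; remove that cell from P, ejecting 6. So w(1) = 6. P is now [].

So w = 6 4 1 3 5 2.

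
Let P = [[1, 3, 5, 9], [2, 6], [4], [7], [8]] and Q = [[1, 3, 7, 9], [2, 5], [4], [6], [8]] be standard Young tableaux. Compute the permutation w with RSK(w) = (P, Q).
Reverse the RSK construction: for i from n down to 1, find the cell of Q containing i, remove the entry at that cell from P, and reverse-bump it up through P; the value ejected from row 1 is w(i).

Step i=9: Q has 9 at row 1, column 4; remove that cell from P, ejecting 9. So w(9) = 9. P is now [[1, 3, 5], [2, 6], [4], [7], [8]].
Step i=8: Q has 8 at row 5, column 1; remove 8 from row 5 of P and reverse-bump: 8 enters row 4 and ejects 7; 7 enters row 3 and ejects 4; 4 enters row 2 and ejects 2; 2 enters row 1 and ejects 1. So w(8) = 1. P is now [[2, 3, 5], [4, 6], [7], [8]].
Step i=7: Q has 7 at row 1, column 3; remove that cell from P, ejecting 5. So w(7) = 5. P is now [[2, 3], [4, 6], [7], [8]].
Step i=6: Q has 6 at row 4, column 1; remove 8 from row 4 of P and reverse-bump: 8 enters row 3 and ejects 7; 7 enters row 2 and ejects 6; 6 enters row 1 and ejects 3. So w(6) = 3. P is now [[2, 6], [4, 7], [8]].
Step i=5: Q has 5 at row 2, column 2; remove 7 from row 2 of P and reverse-bump: 7 enters row 1 and ejects 6. So w(5) = 6. P is now [[2, 7], [4], [8]].
Step i=4: Q has 4 at row 3, column 1; remove 8 from row 3 of P and reverse-bump: 8 enters row 2 and ejects 4; 4 enters row 1 and ejects 2. So w(4) = 2. P is now [[4, 7], [8]].
Step i=3: Q has 3 at row 1, column 2; remove that cell from P, ejecting 7. So w(3) = 7. P is now [[4], [8]].
Step i=2: Q has 2 at row 2, column 1; remove 8 from row 2 of P and reverse-bump: 8 enters row 1 and ejects 4. So w(2) = 4. P is now [[8]].
Step i=1: Q has 1 at row 1, column 1; remove that cell from P, ejecting 8. So w(1) = 8. P is now [].

So w = 8 4 7 2 6 3 5 1 9.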